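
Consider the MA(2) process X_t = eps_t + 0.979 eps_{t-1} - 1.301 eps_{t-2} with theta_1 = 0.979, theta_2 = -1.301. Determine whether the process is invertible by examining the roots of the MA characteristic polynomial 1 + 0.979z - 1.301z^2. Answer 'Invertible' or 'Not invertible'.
\text{Not invertible}

The MA(q) characteristic polynomial is P(z) = 1 + 0.979z - 1.301z^2.
Invertibility requires all roots to lie outside the unit circle, i.e. |z| > 1 for every root.
Set 1 + (0.979) z + (-1.301) z^2 = 0, i.e. a z^2 + b z + c = 0 with a = -1.301, b = 0.979, c = 1.
Discriminant D = b^2 - 4ac = (0.979)^2 - 4*(-1.301)*1 = 0.958441 - (-5.204) = 6.162441.
D >= 0, so the roots are real: z = (-b +/- sqrt(D)) / (2a) = (-0.979 +/- 2.482426) / (-2.602).
  z_1 = (-0.979 + 2.482426) / (-2.602) = -0.5778,   |z_1| = 0.5778.
  z_2 = (-0.979 - 2.482426) / (-2.602) = 1.3303,   |z_2| = 1.3303.
Moduli of all roots: 0.5778, 1.3303.
All moduli strictly greater than 1? No.
Verdict: Not invertible.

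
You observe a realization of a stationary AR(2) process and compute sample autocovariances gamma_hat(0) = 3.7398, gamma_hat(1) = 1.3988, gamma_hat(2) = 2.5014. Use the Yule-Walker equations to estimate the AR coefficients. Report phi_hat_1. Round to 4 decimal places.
\hat\phi_{1} = 0.1440

The Yule-Walker equations for an AR(p) process read, in matrix form,
  Gamma_p phi = r_p,   with   (Gamma_p)_{ij} = gamma(|i - j|),
                       (r_p)_i = gamma(i),   i,j = 1..p.
Substitute the sample gammas (Toeplitz matrix and right-hand side of size 2):
  Gamma_p = [[3.7398, 1.3988], [1.3988, 3.7398]]
  r_p     = [1.3988, 2.5014]
Written out:
  3.7398 phi_1 + 1.3988 phi_2 = 1.3988
  1.3988 phi_1 + 3.7398 phi_2 = 2.5014
Solve by Cramer's rule:
  det = gamma(0)^2 - gamma(1)^2 = (3.7398)^2 - (1.3988)^2 = 13.98610404 - 1.95664144 = 12.0294626
  phi_hat_1 = [gamma(1) gamma(0) - gamma(1) gamma(2)] / det = [(1.3988)(3.7398) - (1.3988)(2.5014)] / 12.0294626 = 1.73227392 / 12.0294626 = 0.144
  phi_hat_2 = [gamma(0) gamma(2) - gamma(1)^2] / det = [(3.7398)(2.5014) - (1.3988)^2] / 12.0294626 = 7.39809428 / 12.0294626 = 0.615
So phi_hat = [0.1440, 0.6150].
Therefore phi_hat_1 = 0.1440.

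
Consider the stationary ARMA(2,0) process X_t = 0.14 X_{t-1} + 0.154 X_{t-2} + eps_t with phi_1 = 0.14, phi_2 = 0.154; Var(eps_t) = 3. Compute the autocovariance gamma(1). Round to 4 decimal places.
\gamma(1) = 0.5228

Multiply the model equation by X_{t-k} and take expectations. With theta_0 = psi_0 = 1 and psi_j the MA(infinity) weights, this gives
  gamma(k) - sum_i phi_i gamma(k-i) = c_k,
  c_k = sigma^2 * sum_{j=k..q} theta_j psi_{j-k}   (c_k = 0 for k > q),
using gamma(-m) = gamma(m).
Pure AR (q = 0): c_0 = sigma^2 = 3, c_k = 0 for k >= 1.
Equations for k = 0, 1, 2 (AR order 2, c_2 = 0):
  (E0) gamma(0) = phi_1 gamma(1) + phi_2 gamma(2) + c_0
  (E1) gamma(1) = phi_1 gamma(0) + phi_2 gamma(1) + c_1
  (E2) gamma(2) = phi_1 gamma(1) + phi_2 gamma(0)
From (E1): gamma(1) = A gamma(0) + B with
  A = phi_1 / (1 - phi_2) = 0.14 / 0.846 = 0.165485,   B = c_1 / (1 - phi_2) = 0 / 0.846 = 0.
Insert (E2) into (E0): gamma(0) (1 - phi_2^2) = phi_1 (1 + phi_2) gamma(1) + c_0.
  phi_1 (1 + phi_2) = (0.14)(1.154) = 0.16156,   1 - phi_2^2 = 0.976284.
Replace gamma(1) by A gamma(0) + B and collect gamma(0):
  gamma(0) [0.976284 - (0.16156)(0.165485)] = c_0 = 3
  gamma(0) * 0.949548 = 3
  gamma(0) = 3 / 0.949548 = 3.159397.
  gamma(1) = A gamma(0) = (0.165485)(3.159397) = 0.522832.
Therefore gamma(1) = 0.5228 (to 4 decimal places).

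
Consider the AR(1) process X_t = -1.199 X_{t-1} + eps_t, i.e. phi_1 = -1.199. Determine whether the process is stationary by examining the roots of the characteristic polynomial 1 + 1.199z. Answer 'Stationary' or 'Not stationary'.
\text{Not stationary}

The AR(p) characteristic polynomial is P(z) = 1 + 1.199z.
Stationarity requires all roots to lie outside the unit circle, i.e. |z| > 1 for every root.
This is linear in z: 1 + (1.199) z = 0  =>  z = -1/(1.199) = -0.834028,  |z| = 0.834028.
Moduli of all roots: 0.8340.
All moduli strictly greater than 1? No.
Verdict: Not stationary.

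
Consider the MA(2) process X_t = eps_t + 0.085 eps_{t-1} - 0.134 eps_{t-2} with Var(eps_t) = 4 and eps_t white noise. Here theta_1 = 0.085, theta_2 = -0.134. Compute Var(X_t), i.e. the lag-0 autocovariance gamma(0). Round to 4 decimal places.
\gamma(0) = 4.1007

For an MA(q) process X_t = eps_t + sum_i theta_i eps_{t-i} with
Var(eps_t) = sigma^2, the variance is
  gamma(0) = sigma^2 * (1 + sum_i theta_i^2).
  sum_i theta_i^2 = (0.085)^2 + (-0.134)^2 = 0.007225 + 0.017956 = 0.025181.
  gamma(0) = 4 * (1 + 0.025181) = 4 * 1.025181 = 4.100724, which rounds to 4.1007.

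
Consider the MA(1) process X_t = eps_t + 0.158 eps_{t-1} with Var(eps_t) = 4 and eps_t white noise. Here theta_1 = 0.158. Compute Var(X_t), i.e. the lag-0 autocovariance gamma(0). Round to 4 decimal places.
\gamma(0) = 4.0999

For an MA(q) process X_t = eps_t + sum_i theta_i eps_{t-i} with
Var(eps_t) = sigma^2, the variance is
  gamma(0) = sigma^2 * (1 + sum_i theta_i^2).
  sum_i theta_i^2 = (0.158)^2 = 0.024964.
  gamma(0) = 4 * (1 + 0.024964) = 4 * 1.024964 = 4.099856, which rounds to 4.0999.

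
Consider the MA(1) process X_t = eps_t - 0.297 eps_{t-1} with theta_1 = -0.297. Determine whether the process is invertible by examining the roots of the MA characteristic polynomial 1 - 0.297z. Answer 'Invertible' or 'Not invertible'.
\text{Invertible}

The MA(q) characteristic polynomial is P(z) = 1 - 0.297z.
Invertibility requires all roots to lie outside the unit circle, i.e. |z| > 1 for every root.
This is linear in z: 1 + (-0.297) z = 0  =>  z = -1/(-0.297) = 3.367003,  |z| = 3.367003.
Moduli of all roots: 3.3670.
All moduli strictly greater than 1? Yes.
Verdict: Invertible.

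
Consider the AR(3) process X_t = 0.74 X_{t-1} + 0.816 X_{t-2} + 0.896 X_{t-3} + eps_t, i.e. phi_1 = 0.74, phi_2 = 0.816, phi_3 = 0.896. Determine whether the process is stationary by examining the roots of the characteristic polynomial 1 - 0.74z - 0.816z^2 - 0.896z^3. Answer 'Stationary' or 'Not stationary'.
\text{Not stationary}

The AR(p) characteristic polynomial is P(z) = 1 - 0.74z - 0.816z^2 - 0.896z^3.
Stationarity requires all roots to lie outside the unit circle, i.e. |z| > 1 for every root.
Degree 3: look for a simple real root z0 first, then factor out (1 - z/z0) and solve the remaining quadratic.
Testing z0 = 0.625: P(0.625) = 1 + (-0.74)(0.625) + (-0.816)(0.625)^2 + (-0.896)(0.625)^3
  = 1 + (-0.4625) + (-0.31875) + (-0.21875) = 0.  So z_0 = 0.625 is a root, |z_0| = 0.625.
Divide out the factor (1 - 1.6 z) = (1 - z/z0) (since 1/z0 = 1.6):
  P(z) = (1 - 1.6 z)(1 + (0.86) z + (0.56) z^2)
  [check: z-coef 0.86 - (1.6) = -0.74; z^2-coef 0.56 - (1.6)(0.86) = -0.816; z^3-coef -(1.6)(0.56) = -0.896.]
Remaining roots from the quadratic factor 1 + (0.86) z + (0.56) z^2:
  Set 1 + (0.86) z + (0.56) z^2 = 0, i.e. a z^2 + b z + c = 0 with a = 0.56, b = 0.86, c = 1.
  Discriminant D = b^2 - 4ac = (0.86)^2 - 4*(0.56)*1 = 0.7396 - (2.24) = -1.5004.
  D < 0, so the roots are the complex-conjugate pair z = (-b +/- i sqrt(-D)) / (2a) = -0.7679 +/- 1.0937i.
  For a conjugate pair |z|^2 = z * conj(z) = (product of roots) = c/a = 1/(0.56) = 1.785714, so |z| = sqrt(1.785714) = 1.3363 for both roots.
Moduli of all roots: 0.6250, 1.3363, 1.3363.
All moduli strictly greater than 1? No.
Verdict: Not stationary.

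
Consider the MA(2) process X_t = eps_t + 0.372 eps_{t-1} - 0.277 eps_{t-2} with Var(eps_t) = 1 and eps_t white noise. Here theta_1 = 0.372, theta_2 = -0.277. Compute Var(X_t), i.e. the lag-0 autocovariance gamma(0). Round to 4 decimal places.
\gamma(0) = 1.2151

For an MA(q) process X_t = eps_t + sum_i theta_i eps_{t-i} with
Var(eps_t) = sigma^2, the variance is
  gamma(0) = sigma^2 * (1 + sum_i theta_i^2).
  sum_i theta_i^2 = (0.372)^2 + (-0.277)^2 = 0.138384 + 0.076729 = 0.215113.
  gamma(0) = 1 * (1 + 0.215113) = 1 * 1.215113 = 1.215113, which rounds to 1.2151.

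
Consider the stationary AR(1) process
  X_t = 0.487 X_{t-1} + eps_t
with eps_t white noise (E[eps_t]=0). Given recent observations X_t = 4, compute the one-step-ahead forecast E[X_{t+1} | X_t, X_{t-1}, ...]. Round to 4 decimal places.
E[X_{t+1} \mid \mathcal F_t] = 1.9480

For an AR(p) model X_t = c + sum_i phi_i X_{t-i} + eps_t, the
one-step-ahead conditional mean is
  E[X_{t+1} | X_t, ...] = c + sum_i phi_i X_{t+1-i}.
Substitute known values:
  E[X_{t+1} | ...] = (0.487) * (4)
                   = 1.9480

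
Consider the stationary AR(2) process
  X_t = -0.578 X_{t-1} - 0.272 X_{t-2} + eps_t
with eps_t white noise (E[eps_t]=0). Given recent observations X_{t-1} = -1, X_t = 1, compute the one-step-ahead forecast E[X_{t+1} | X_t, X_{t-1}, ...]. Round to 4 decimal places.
E[X_{t+1} \mid \mathcal F_t] = -0.3060

For an AR(p) model X_t = c + sum_i phi_i X_{t-i} + eps_t, the
one-step-ahead conditional mean is
  E[X_{t+1} | X_t, ...] = c + sum_i phi_i X_{t+1-i}.
Substitute known values:
  E[X_{t+1} | ...] = (-0.578) * (1) + (-0.272) * (-1)
                   = -0.3060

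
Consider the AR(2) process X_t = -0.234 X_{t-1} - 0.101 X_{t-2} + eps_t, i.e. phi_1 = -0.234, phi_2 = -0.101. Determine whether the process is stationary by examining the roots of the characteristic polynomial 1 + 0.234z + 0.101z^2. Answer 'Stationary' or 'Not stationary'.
\text{Stationary}

The AR(p) characteristic polynomial is P(z) = 1 + 0.234z + 0.101z^2.
Stationarity requires all roots to lie outside the unit circle, i.e. |z| > 1 for every root.
Set 1 + (0.234) z + (0.101) z^2 = 0, i.e. a z^2 + b z + c = 0 with a = 0.101, b = 0.234, c = 1.
Discriminant D = b^2 - 4ac = (0.234)^2 - 4*(0.101)*1 = 0.054756 - (0.404) = -0.349244.
D < 0, so the roots are the complex-conjugate pair z = (-b +/- i sqrt(-D)) / (2a) = -1.1584 +/- 2.9256i.
For a conjugate pair |z|^2 = z * conj(z) = (product of roots) = c/a = 1/(0.101) = 9.90099, so |z| = sqrt(9.90099) = 3.1466 for both roots.
Moduli of all roots: 3.1466, 3.1466.
All moduli strictly greater than 1? Yes.
Verdict: Stationary.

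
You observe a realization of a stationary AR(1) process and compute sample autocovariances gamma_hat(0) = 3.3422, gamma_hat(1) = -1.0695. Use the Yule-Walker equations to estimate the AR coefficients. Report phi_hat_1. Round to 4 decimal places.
\hat\phi_{1} = -0.3200

The Yule-Walker equations for an AR(p) process read, in matrix form,
  Gamma_p phi = r_p,   with   (Gamma_p)_{ij} = gamma(|i - j|),
                       (r_p)_i = gamma(i),   i,j = 1..p.
Substitute the sample gammas (Toeplitz matrix and right-hand side of size 1):
  Gamma_p = [[3.3422]]
  r_p     = [-1.0695]
With p = 1 this is the single equation gamma(0) phi_1 = gamma(1):
  phi_hat_1 = gamma(1) / gamma(0) = -1.0695 / 3.3422 = -0.3200.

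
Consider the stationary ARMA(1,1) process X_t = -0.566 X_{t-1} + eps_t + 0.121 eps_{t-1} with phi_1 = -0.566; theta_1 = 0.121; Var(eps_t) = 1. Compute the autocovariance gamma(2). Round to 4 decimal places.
\gamma(2) = 0.3452

Multiply the model equation by X_{t-k} and take expectations. With theta_0 = psi_0 = 1 and psi_j the MA(infinity) weights, this gives
  gamma(k) - sum_i phi_i gamma(k-i) = c_k,
  c_k = sigma^2 * sum_{j=k..q} theta_j psi_{j-k}   (c_k = 0 for k > q),
using gamma(-m) = gamma(m).
psi-weights needed (psi_j = theta_j + sum_i phi_i psi_{j-i}):
  psi_1 = theta_1 + phi_1 = 0.121 + (-0.566) = -0.445
Right-hand sides:
  c_0 = sigma^2 (1 + theta_1 psi_1) = 1 * (1 + (0.121)(-0.445)) = 1 * 0.946155 = 0.946155
  c_1 = sigma^2 theta_1 = 1 * (0.121) = 0.121
  c_2 = 0
Equations for k = 0 and k = 1 (AR order 1):
  gamma(0) = phi_1 gamma(1) + c_0
  gamma(1) = phi_1 gamma(0) + c_1
Substituting the second into the first: gamma(0) (1 - phi_1^2) = c_0 + phi_1 c_1, so
  gamma(0) = (c_0 + phi_1 c_1) / (1 - phi_1^2) = (0.946155 + (-0.566)(0.121)) / (1 - (-0.566)^2) = 0.877669 / 0.679644 = 1.291366.
  gamma(1) = phi_1 gamma(0) + c_1 = (-0.566)(1.291366) + (0.121) = -0.609913.
For k = 2 (> q): gamma(2) = phi_1 gamma(1) = (-0.566)(-0.609913) = 0.345211.
Therefore gamma(2) = 0.3452 (to 4 decimal places).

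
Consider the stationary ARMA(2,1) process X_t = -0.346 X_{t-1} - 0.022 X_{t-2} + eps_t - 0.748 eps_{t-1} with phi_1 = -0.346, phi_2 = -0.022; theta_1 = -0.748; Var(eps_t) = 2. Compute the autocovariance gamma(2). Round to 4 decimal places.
\gamma(2) = 0.9507

Multiply the model equation by X_{t-k} and take expectations. With theta_0 = psi_0 = 1 and psi_j the MA(infinity) weights, this gives
  gamma(k) - sum_i phi_i gamma(k-i) = c_k,
  c_k = sigma^2 * sum_{j=k..q} theta_j psi_{j-k}   (c_k = 0 for k > q),
using gamma(-m) = gamma(m).
psi-weights needed (psi_j = theta_j + sum_i phi_i psi_{j-i}):
  psi_1 = theta_1 + phi_1 = -0.748 + (-0.346) = -1.094
Right-hand sides:
  c_0 = sigma^2 (1 + theta_1 psi_1) = 2 * (1 + (-0.748)(-1.094)) = 2 * 1.818312 = 3.636624
  c_1 = sigma^2 theta_1 = 2 * (-0.748) = -1.496
  c_2 = 0
Equations for k = 0, 1, 2 (AR order 2, c_2 = 0):
  (E0) gamma(0) = phi_1 gamma(1) + phi_2 gamma(2) + c_0
  (E1) gamma(1) = phi_1 gamma(0) + phi_2 gamma(1) + c_1
  (E2) gamma(2) = phi_1 gamma(1) + phi_2 gamma(0)
From (E1): gamma(1) = A gamma(0) + B with
  A = phi_1 / (1 - phi_2) = -0.346 / 1.022 = -0.338552,   B = c_1 / (1 - phi_2) = -1.496 / 1.022 = -1.463796.
Insert (E2) into (E0): gamma(0) (1 - phi_2^2) = phi_1 (1 + phi_2) gamma(1) + c_0.
  phi_1 (1 + phi_2) = (-0.346)(0.978) = -0.338388,   1 - phi_2^2 = 0.999516.
Replace gamma(1) by A gamma(0) + B and collect gamma(0):
  gamma(0) [0.999516 - (-0.338388)(-0.338552)] = (-0.338388)(-1.463796) + 3.636624
  gamma(0) * 0.884954 = 4.131955
  gamma(0) = 4.131955 / 0.884954 = 4.669118.
  gamma(1) = A gamma(0) + B = (-0.338552)(4.669118) + (-1.463796) = -3.044535.
  gamma(2) = phi_1 gamma(1) + phi_2 gamma(0) = (-0.346)(-3.044535) + (-0.022)(4.669118) = 0.950689.
Therefore gamma(2) = 0.9507 (to 4 decimal places).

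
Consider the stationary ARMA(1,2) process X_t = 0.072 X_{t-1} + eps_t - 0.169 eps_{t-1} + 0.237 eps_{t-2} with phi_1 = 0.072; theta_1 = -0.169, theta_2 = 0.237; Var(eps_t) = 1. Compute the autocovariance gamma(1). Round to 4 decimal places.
\gamma(1) = -0.1155

Multiply the model equation by X_{t-k} and take expectations. With theta_0 = psi_0 = 1 and psi_j the MA(infinity) weights, this gives
  gamma(k) - sum_i phi_i gamma(k-i) = c_k,
  c_k = sigma^2 * sum_{j=k..q} theta_j psi_{j-k}   (c_k = 0 for k > q),
using gamma(-m) = gamma(m).
psi-weights needed (psi_j = theta_j + sum_i phi_i psi_{j-i}):
  psi_1 = theta_1 + phi_1 = -0.169 + (0.072) = -0.097
  psi_2 = theta_2 + phi_1 psi_1 = 0.237 + (0.072)(-0.097) = 0.230016
Right-hand sides:
  c_0 = sigma^2 (1 + theta_1 psi_1 + theta_2 psi_2) = 1 * (1 + (-0.169)(-0.097) + (0.237)(0.230016)) = 1 * 1.070907 = 1.070907
  c_1 = sigma^2 (theta_1 + theta_2 psi_1) = 1 * (-0.169 + (0.237)(-0.097)) = -0.191989
  c_2 = sigma^2 theta_2 = 1 * (0.237) = 0.237
Equations for k = 0 and k = 1 (AR order 1):
  gamma(0) = phi_1 gamma(1) + c_0
  gamma(1) = phi_1 gamma(0) + c_1
Substituting the second into the first: gamma(0) (1 - phi_1^2) = c_0 + phi_1 c_1, so
  gamma(0) = (c_0 + phi_1 c_1) / (1 - phi_1^2) = (1.070907 + (0.072)(-0.191989)) / (1 - (0.072)^2) = 1.057084 / 0.994816 = 1.062592.
  gamma(1) = phi_1 gamma(0) + c_1 = (0.072)(1.062592) + (-0.191989) = -0.115482.
Therefore gamma(1) = -0.1155 (to 4 decimal places).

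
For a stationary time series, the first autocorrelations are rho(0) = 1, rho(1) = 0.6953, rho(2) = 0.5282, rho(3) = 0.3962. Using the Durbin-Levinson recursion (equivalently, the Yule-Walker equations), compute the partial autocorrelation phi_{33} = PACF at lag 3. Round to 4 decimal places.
\phi_{33} = 0.0010

The PACF at lag k is phi_{kk}, the last component of the solution
to the Yule-Walker system G_k phi = r_k where
  (G_k)_{ij} = rho(|i - j|), (r_k)_i = rho(i), i,j = 1..k.
Equivalently, Durbin-Levinson gives phi_{kk} iteratively:
  phi_{11} = rho(1)
  phi_{kk} = [rho(k) - sum_{j=1..k-1} phi_{k-1,j} rho(k-j)]
            / [1 - sum_{j=1..k-1} phi_{k-1,j} rho(j)],
  phi_{k,j} = phi_{k-1,j} - phi_{kk} phi_{k-1,k-j},  j = 1..k-1.
Step k = 1:
  phi_11 = rho(1) = 0.6953.
Step k = 2:
  phi_22 = [rho(2) - phi_11 rho(1)] / [1 - phi_11 rho(1)] = [0.5282 - (0.6953)(0.6953)] / [1 - (0.6953)(0.6953)]
         = 0.04475791 / 0.51655791 = 0.086646.
  Update: phi_21 = phi_11 - phi_22 phi_11 = 0.6953 - (0.086646)(0.6953) = 0.635055.
Step k = 3:
  phi_33 = [rho(3) - phi_21 rho(2) - phi_22 rho(1)] / [1 - phi_21 rho(1) - phi_22 rho(2)]
    numerator   = 0.3962 - (0.635055)(0.5282) - (0.086646)(0.6953) = 0.00051882
    denominator = 1 - (0.635055)(0.6953) - (0.086646)(0.5282) = 0.5126798
  phi_33 = 0.00051882 / 0.5126798 = 0.001.
Therefore phi_{33} = 0.0010.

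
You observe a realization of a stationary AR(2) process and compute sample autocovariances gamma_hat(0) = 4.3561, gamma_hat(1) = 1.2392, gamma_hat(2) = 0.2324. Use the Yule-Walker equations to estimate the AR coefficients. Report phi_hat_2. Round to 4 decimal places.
\hat\phi_{2} = -0.0300

The Yule-Walker equations for an AR(p) process read, in matrix form,
  Gamma_p phi = r_p,   with   (Gamma_p)_{ij} = gamma(|i - j|),
                       (r_p)_i = gamma(i),   i,j = 1..p.
Substitute the sample gammas (Toeplitz matrix and right-hand side of size 2):
  Gamma_p = [[4.3561, 1.2392], [1.2392, 4.3561]]
  r_p     = [1.2392, 0.2324]
Written out:
  4.3561 phi_1 + 1.2392 phi_2 = 1.2392
  1.2392 phi_1 + 4.3561 phi_2 = 0.2324
Solve by Cramer's rule:
  det = gamma(0)^2 - gamma(1)^2 = (4.3561)^2 - (1.2392)^2 = 18.97560721 - 1.53561664 = 17.43999057
  phi_hat_1 = [gamma(1) gamma(0) - gamma(1) gamma(2)] / det = [(1.2392)(4.3561) - (1.2392)(0.2324)] / 17.43999057 = 5.11008904 / 17.43999057 = 0.293
  phi_hat_2 = [gamma(0) gamma(2) - gamma(1)^2] / det = [(4.3561)(0.2324) - (1.2392)^2] / 17.43999057 = -0.523259 / 17.43999057 = -0.03
So phi_hat = [0.2930, -0.0300].
Therefore phi_hat_2 = -0.0300.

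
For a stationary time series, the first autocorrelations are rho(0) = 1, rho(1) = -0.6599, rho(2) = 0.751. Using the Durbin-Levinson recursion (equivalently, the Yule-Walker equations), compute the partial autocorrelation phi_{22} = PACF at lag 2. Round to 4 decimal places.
\phi_{22} = 0.5589

The PACF at lag k is phi_{kk}, the last component of the solution
to the Yule-Walker system G_k phi = r_k where
  (G_k)_{ij} = rho(|i - j|), (r_k)_i = rho(i), i,j = 1..k.
Equivalently, Durbin-Levinson gives phi_{kk} iteratively:
  phi_{11} = rho(1)
  phi_{kk} = [rho(k) - sum_{j=1..k-1} phi_{k-1,j} rho(k-j)]
            / [1 - sum_{j=1..k-1} phi_{k-1,j} rho(j)],
  phi_{k,j} = phi_{k-1,j} - phi_{kk} phi_{k-1,k-j},  j = 1..k-1.
Step k = 1:
  phi_11 = rho(1) = -0.6599.
Step k = 2:
  phi_22 = [rho(2) - phi_11 rho(1)] / [1 - phi_11 rho(1)] = [0.751 - (-0.6599)(-0.6599)] / [1 - (-0.6599)(-0.6599)]
         = 0.31553199 / 0.56453199 = 0.5589.
Therefore phi_{22} = 0.5589.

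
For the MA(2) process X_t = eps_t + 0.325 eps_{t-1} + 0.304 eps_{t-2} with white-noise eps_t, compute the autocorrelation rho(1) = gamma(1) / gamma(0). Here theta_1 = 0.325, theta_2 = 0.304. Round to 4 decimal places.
\rho(1) = 0.3537

For an MA(q) process with theta_0 = 1, the autocovariance is
  gamma(k) = sigma^2 * sum_{i=0..q-k} theta_i * theta_{i+k},
and rho(k) = gamma(k) / gamma(0). Sigma^2 cancels.
  numerator   = (1)*(0.325) + (0.325)*(0.304) = 0.4238.
  denominator = (1)^2 + (0.325)^2 + (0.304)^2 = 1.198041.
  rho(1) = 0.4238 / 1.198041 = 0.3537.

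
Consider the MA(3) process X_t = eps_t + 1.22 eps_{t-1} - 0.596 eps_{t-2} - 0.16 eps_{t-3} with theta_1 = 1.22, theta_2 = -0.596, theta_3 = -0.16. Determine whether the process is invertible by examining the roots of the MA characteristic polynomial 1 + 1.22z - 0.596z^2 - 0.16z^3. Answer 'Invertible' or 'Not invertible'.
\text{Not invertible}

The MA(q) characteristic polynomial is P(z) = 1 + 1.22z - 0.596z^2 - 0.16z^3.
Invertibility requires all roots to lie outside the unit circle, i.e. |z| > 1 for every root.
Degree 3: look for a simple real root z0 first, then factor out (1 - z/z0) and solve the remaining quadratic.
Testing z0 = -5: P(-5) = 1 + (1.22)(-5) + (-0.596)(-5)^2 + (-0.16)(-5)^3
  = 1 + (-6.1) + (-14.9) + (20) = 0.  So z_0 = -5 is a root, |z_0| = 5.
Divide out the factor (1 + 0.2 z) = (1 - z/z0) (since 1/z0 = -0.2):
  P(z) = (1 + 0.2 z)(1 + (1.02) z + (-0.8) z^2)
  [check: z-coef 1.02 - (-0.2) = 1.22; z^2-coef -0.8 - (-0.2)(1.02) = -0.596; z^3-coef -(-0.2)(-0.8) = -0.16.]
Remaining roots from the quadratic factor 1 + (1.02) z + (-0.8) z^2:
  Set 1 + (1.02) z + (-0.8) z^2 = 0, i.e. a z^2 + b z + c = 0 with a = -0.8, b = 1.02, c = 1.
  Discriminant D = b^2 - 4ac = (1.02)^2 - 4*(-0.8)*1 = 1.0404 - (-3.2) = 4.2404.
  D >= 0, so the roots are real: z = (-b +/- sqrt(D)) / (2a) = (-1.02 +/- 2.059223) / (-1.6).
    z_1 = (-1.02 + 2.059223) / (-1.6) = -0.6495,   |z_1| = 0.6495.
    z_2 = (-1.02 - 2.059223) / (-1.6) = 1.9245,   |z_2| = 1.9245.
Moduli of all roots: 5.0000, 0.6495, 1.9245.
All moduli strictly greater than 1? No.
Verdict: Not invertible.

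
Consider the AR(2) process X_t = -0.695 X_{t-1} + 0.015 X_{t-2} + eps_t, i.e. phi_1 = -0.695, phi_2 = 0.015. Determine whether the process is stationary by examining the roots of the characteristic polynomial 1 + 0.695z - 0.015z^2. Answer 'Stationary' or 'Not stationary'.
\text{Stationary}

The AR(p) characteristic polynomial is P(z) = 1 + 0.695z - 0.015z^2.
Stationarity requires all roots to lie outside the unit circle, i.e. |z| > 1 for every root.
Set 1 + (0.695) z + (-0.015) z^2 = 0, i.e. a z^2 + b z + c = 0 with a = -0.015, b = 0.695, c = 1.
Discriminant D = b^2 - 4ac = (0.695)^2 - 4*(-0.015)*1 = 0.483025 - (-0.06) = 0.543025.
D >= 0, so the roots are real: z = (-b +/- sqrt(D)) / (2a) = (-0.695 +/- 0.736902) / (-0.03).
  z_1 = (-0.695 + 0.736902) / (-0.03) = -1.3967,   |z_1| = 1.3967.
  z_2 = (-0.695 - 0.736902) / (-0.03) = 47.7301,   |z_2| = 47.7301.
Moduli of all roots: 1.3967, 47.7301.
All moduli strictly greater than 1? Yes.
Verdict: Stationary.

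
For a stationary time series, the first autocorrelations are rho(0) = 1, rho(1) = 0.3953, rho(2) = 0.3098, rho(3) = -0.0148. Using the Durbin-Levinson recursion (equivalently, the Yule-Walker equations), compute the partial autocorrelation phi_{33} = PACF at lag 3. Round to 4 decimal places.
\phi_{33} = -0.2291

The PACF at lag k is phi_{kk}, the last component of the solution
to the Yule-Walker system G_k phi = r_k where
  (G_k)_{ij} = rho(|i - j|), (r_k)_i = rho(i), i,j = 1..k.
Equivalently, Durbin-Levinson gives phi_{kk} iteratively:
  phi_{11} = rho(1)
  phi_{kk} = [rho(k) - sum_{j=1..k-1} phi_{k-1,j} rho(k-j)]
            / [1 - sum_{j=1..k-1} phi_{k-1,j} rho(j)],
  phi_{k,j} = phi_{k-1,j} - phi_{kk} phi_{k-1,k-j},  j = 1..k-1.
Step k = 1:
  phi_11 = rho(1) = 0.3953.
Step k = 2:
  phi_22 = [rho(2) - phi_11 rho(1)] / [1 - phi_11 rho(1)] = [0.3098 - (0.3953)(0.3953)] / [1 - (0.3953)(0.3953)]
         = 0.15353791 / 0.84373791 = 0.181973.
  Update: phi_21 = phi_11 - phi_22 phi_11 = 0.3953 - (0.181973)(0.3953) = 0.323366.
Step k = 3:
  phi_33 = [rho(3) - phi_21 rho(2) - phi_22 rho(1)] / [1 - phi_21 rho(1) - phi_22 rho(2)]
    numerator   = -0.0148 - (0.323366)(0.3098) - (0.181973)(0.3953) = -0.18691286
    denominator = 1 - (0.323366)(0.3953) - (0.181973)(0.3098) = 0.81579808
  phi_33 = -0.18691286 / 0.81579808 = -0.2291.
Therefore phi_{33} = -0.2291.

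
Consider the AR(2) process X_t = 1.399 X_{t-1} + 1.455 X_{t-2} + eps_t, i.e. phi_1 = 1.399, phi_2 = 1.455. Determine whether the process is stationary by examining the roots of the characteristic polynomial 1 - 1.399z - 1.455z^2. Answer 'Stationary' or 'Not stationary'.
\text{Not stationary}

The AR(p) characteristic polynomial is P(z) = 1 - 1.399z - 1.455z^2.
Stationarity requires all roots to lie outside the unit circle, i.e. |z| > 1 for every root.
Set 1 + (-1.399) z + (-1.455) z^2 = 0, i.e. a z^2 + b z + c = 0 with a = -1.455, b = -1.399, c = 1.
Discriminant D = b^2 - 4ac = (-1.399)^2 - 4*(-1.455)*1 = 1.957201 - (-5.82) = 7.777201.
D >= 0, so the roots are real: z = (-b +/- sqrt(D)) / (2a) = (1.399 +/- 2.788763) / (-2.91).
  z_1 = (1.399 + 2.788763) / (-2.91) = -1.4391,   |z_1| = 1.4391.
  z_2 = (1.399 - 2.788763) / (-2.91) = 0.4776,   |z_2| = 0.4776.
Moduli of all roots: 1.4391, 0.4776.
All moduli strictly greater than 1? No.
Verdict: Not stationary.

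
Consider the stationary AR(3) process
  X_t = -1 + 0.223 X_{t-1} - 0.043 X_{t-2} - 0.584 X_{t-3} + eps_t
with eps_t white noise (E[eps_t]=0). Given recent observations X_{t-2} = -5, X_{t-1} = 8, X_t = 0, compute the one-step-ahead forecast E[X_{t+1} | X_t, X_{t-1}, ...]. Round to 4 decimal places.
E[X_{t+1} \mid \mathcal F_t] = 1.5760

For an AR(p) model X_t = c + sum_i phi_i X_{t-i} + eps_t, the
one-step-ahead conditional mean is
  E[X_{t+1} | X_t, ...] = c + sum_i phi_i X_{t+1-i}.
Substitute known values:
  E[X_{t+1} | ...] = -1 + (0.223) * (0) + (-0.043) * (8) + (-0.584) * (-5)
                   = 1.5760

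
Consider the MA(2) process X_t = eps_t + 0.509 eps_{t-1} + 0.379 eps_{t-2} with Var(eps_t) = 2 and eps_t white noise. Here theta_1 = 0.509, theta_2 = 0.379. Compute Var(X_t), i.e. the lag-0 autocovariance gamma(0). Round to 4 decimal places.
\gamma(0) = 2.8054

For an MA(q) process X_t = eps_t + sum_i theta_i eps_{t-i} with
Var(eps_t) = sigma^2, the variance is
  gamma(0) = sigma^2 * (1 + sum_i theta_i^2).
  sum_i theta_i^2 = (0.509)^2 + (0.379)^2 = 0.259081 + 0.143641 = 0.402722.
  gamma(0) = 2 * (1 + 0.402722) = 2 * 1.402722 = 2.805444, which rounds to 2.8054.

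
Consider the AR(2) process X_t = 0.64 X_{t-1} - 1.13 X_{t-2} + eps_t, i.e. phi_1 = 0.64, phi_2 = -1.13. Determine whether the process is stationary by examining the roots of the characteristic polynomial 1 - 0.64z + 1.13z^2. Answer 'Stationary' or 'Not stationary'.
\text{Not stationary}

The AR(p) characteristic polynomial is P(z) = 1 - 0.64z + 1.13z^2.
Stationarity requires all roots to lie outside the unit circle, i.e. |z| > 1 for every root.
Set 1 + (-0.64) z + (1.13) z^2 = 0, i.e. a z^2 + b z + c = 0 with a = 1.13, b = -0.64, c = 1.
Discriminant D = b^2 - 4ac = (-0.64)^2 - 4*(1.13)*1 = 0.4096 - (4.52) = -4.1104.
D < 0, so the roots are the complex-conjugate pair z = (-b +/- i sqrt(-D)) / (2a) = 0.2832 +/- 0.8971i.
For a conjugate pair |z|^2 = z * conj(z) = (product of roots) = c/a = 1/(1.13) = 0.884956, so |z| = sqrt(0.884956) = 0.9407 for both roots.
Moduli of all roots: 0.9407, 0.9407.
All moduli strictly greater than 1? No.
Verdict: Not stationary.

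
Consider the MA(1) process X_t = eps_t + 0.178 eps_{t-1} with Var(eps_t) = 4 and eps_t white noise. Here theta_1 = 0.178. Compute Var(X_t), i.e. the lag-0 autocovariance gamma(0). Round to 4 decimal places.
\gamma(0) = 4.1267

For an MA(q) process X_t = eps_t + sum_i theta_i eps_{t-i} with
Var(eps_t) = sigma^2, the variance is
  gamma(0) = sigma^2 * (1 + sum_i theta_i^2).
  sum_i theta_i^2 = (0.178)^2 = 0.031684.
  gamma(0) = 4 * (1 + 0.031684) = 4 * 1.031684 = 4.126736, which rounds to 4.1267.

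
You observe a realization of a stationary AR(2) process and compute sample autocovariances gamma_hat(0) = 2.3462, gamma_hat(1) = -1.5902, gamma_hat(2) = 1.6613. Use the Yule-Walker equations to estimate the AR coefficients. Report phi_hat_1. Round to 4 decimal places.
\hat\phi_{1} = -0.3660

The Yule-Walker equations for an AR(p) process read, in matrix form,
  Gamma_p phi = r_p,   with   (Gamma_p)_{ij} = gamma(|i - j|),
                       (r_p)_i = gamma(i),   i,j = 1..p.
Substitute the sample gammas (Toeplitz matrix and right-hand side of size 2):
  Gamma_p = [[2.3462, -1.5902], [-1.5902, 2.3462]]
  r_p     = [-1.5902, 1.6613]
Written out:
  2.3462 phi_1 - 1.5902 phi_2 = -1.5902
  -1.5902 phi_1 + 2.3462 phi_2 = 1.6613
Solve by Cramer's rule:
  det = gamma(0)^2 - gamma(1)^2 = (2.3462)^2 - (-1.5902)^2 = 5.50465444 - 2.52873604 = 2.9759184
  phi_hat_1 = [gamma(1) gamma(0) - gamma(1) gamma(2)] / det = [(-1.5902)(2.3462) - (-1.5902)(1.6613)] / 2.9759184 = -1.08912798 / 2.9759184 = -0.366
  phi_hat_2 = [gamma(0) gamma(2) - gamma(1)^2] / det = [(2.3462)(1.6613) - (-1.5902)^2] / 2.9759184 = 1.36900602 / 2.9759184 = 0.46
So phi_hat = [-0.3660, 0.4600].
Therefore phi_hat_1 = -0.3660.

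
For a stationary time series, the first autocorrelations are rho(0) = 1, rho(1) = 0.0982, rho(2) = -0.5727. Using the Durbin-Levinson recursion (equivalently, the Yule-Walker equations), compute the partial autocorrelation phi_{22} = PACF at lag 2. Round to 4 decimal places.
\phi_{22} = -0.5880

The PACF at lag k is phi_{kk}, the last component of the solution
to the Yule-Walker system G_k phi = r_k where
  (G_k)_{ij} = rho(|i - j|), (r_k)_i = rho(i), i,j = 1..k.
Equivalently, Durbin-Levinson gives phi_{kk} iteratively:
  phi_{11} = rho(1)
  phi_{kk} = [rho(k) - sum_{j=1..k-1} phi_{k-1,j} rho(k-j)]
            / [1 - sum_{j=1..k-1} phi_{k-1,j} rho(j)],
  phi_{k,j} = phi_{k-1,j} - phi_{kk} phi_{k-1,k-j},  j = 1..k-1.
Step k = 1:
  phi_11 = rho(1) = 0.0982.
Step k = 2:
  phi_22 = [rho(2) - phi_11 rho(1)] / [1 - phi_11 rho(1)] = [-0.5727 - (0.0982)(0.0982)] / [1 - (0.0982)(0.0982)]
         = -0.58234324 / 0.99035676 = -0.588.
Therefore phi_{22} = -0.5880.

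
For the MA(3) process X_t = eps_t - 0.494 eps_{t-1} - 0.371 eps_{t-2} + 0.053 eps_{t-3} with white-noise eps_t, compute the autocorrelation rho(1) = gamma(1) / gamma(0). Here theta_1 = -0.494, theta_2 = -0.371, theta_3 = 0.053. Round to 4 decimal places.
\rho(1) = -0.2386

For an MA(q) process with theta_0 = 1, the autocovariance is
  gamma(k) = sigma^2 * sum_{i=0..q-k} theta_i * theta_{i+k},
and rho(k) = gamma(k) / gamma(0). Sigma^2 cancels.
  numerator   = (1)*(-0.494) + (-0.494)*(-0.371) + (-0.371)*(0.053) = -0.330389.
  denominator = (1)^2 + (-0.494)^2 + (-0.371)^2 + (0.053)^2 = 1.384486.
  rho(1) = -0.330389 / 1.384486 = -0.2386.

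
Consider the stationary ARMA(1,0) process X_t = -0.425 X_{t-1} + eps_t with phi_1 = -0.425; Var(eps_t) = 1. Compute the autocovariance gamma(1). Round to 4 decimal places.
\gamma(1) = -0.5187

Multiply the model equation by X_{t-k} and take expectations. With theta_0 = psi_0 = 1 and psi_j the MA(infinity) weights, this gives
  gamma(k) - sum_i phi_i gamma(k-i) = c_k,
  c_k = sigma^2 * sum_{j=k..q} theta_j psi_{j-k}   (c_k = 0 for k > q),
using gamma(-m) = gamma(m).
Pure AR (q = 0): c_0 = sigma^2 = 1, c_k = 0 for k >= 1.
Equations for k = 0 and k = 1 (AR order 1):
  gamma(0) = phi_1 gamma(1) + c_0
  gamma(1) = phi_1 gamma(0) + c_1
Substituting the second into the first: gamma(0) (1 - phi_1^2) = c_0 + phi_1 c_1, so
  gamma(0) = c_0 / (1 - phi_1^2) = 1 / (1 - (-0.425)^2) = 1 / 0.819375 = 1.220442.
  gamma(1) = phi_1 gamma(0) = (-0.425)(1.220442) = -0.518688.
Therefore gamma(1) = -0.5187 (to 4 decimal places).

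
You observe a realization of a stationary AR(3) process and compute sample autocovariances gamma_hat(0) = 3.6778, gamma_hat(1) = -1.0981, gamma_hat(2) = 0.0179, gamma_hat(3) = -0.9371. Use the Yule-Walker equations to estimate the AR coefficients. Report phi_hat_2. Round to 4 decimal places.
\hat\phi_{2} = -0.1940

The Yule-Walker equations for an AR(p) process read, in matrix form,
  Gamma_p phi = r_p,   with   (Gamma_p)_{ij} = gamma(|i - j|),
                       (r_p)_i = gamma(i),   i,j = 1..p.
Substitute the sample gammas (Toeplitz matrix and right-hand side of size 3):
  Gamma_p = [[3.6778, -1.0981, 0.0179], [-1.0981, 3.6778, -1.0981], [0.0179, -1.0981, 3.6778]]
  r_p     = [-1.0981, 0.0179, -0.9371]
Written out (R1..R3):
  (R1) 3.6778 phi_1 - 1.0981 phi_2 + 0.0179 phi_3 = -1.0981
  (R2) -1.0981 phi_1 + 3.6778 phi_2 - 1.0981 phi_3 = 0.0179
  (R3) 0.0179 phi_1 - 1.0981 phi_2 + 3.6778 phi_3 = -0.9371
Gaussian elimination:
  R2 <- R2 - (-1.0981/3.6778) R1 = R2 - (-0.298575) R1:  3.349935 phi_2 - 1.092756 phi_3 = -0.309965
  R3 <- R3 - (0.0179/3.6778) R1 = R3 - (0.004867) R1:  -1.092756 phi_2 + 3.677713 phi_3 = -0.931756
  R3 <- R3 - (-1.092756/3.349935) R2 = R3 - (-0.326202) R2:  3.321254 phi_3 = -1.032867
Back-substitution:
  phi_hat_3 = -1.032867 / 3.321254 = -0.310987
  phi_hat_2 = (-0.309965 - (-1.092756)(-0.310987)) / 3.349935 = -0.193973
  phi_hat_1 = (-1.0981 - (-1.0981)(-0.193973) - (0.0179)(-0.310987)) / 3.6778 = -0.354977
So phi_hat = [-0.3550, -0.1940, -0.3110].
Therefore phi_hat_2 = -0.1940.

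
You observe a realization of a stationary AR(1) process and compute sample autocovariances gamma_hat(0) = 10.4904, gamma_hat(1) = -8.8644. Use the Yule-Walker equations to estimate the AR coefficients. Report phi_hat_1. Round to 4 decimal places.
\hat\phi_{1} = -0.8450

The Yule-Walker equations for an AR(p) process read, in matrix form,
  Gamma_p phi = r_p,   with   (Gamma_p)_{ij} = gamma(|i - j|),
                       (r_p)_i = gamma(i),   i,j = 1..p.
Substitute the sample gammas (Toeplitz matrix and right-hand side of size 1):
  Gamma_p = [[10.4904]]
  r_p     = [-8.8644]
With p = 1 this is the single equation gamma(0) phi_1 = gamma(1):
  phi_hat_1 = gamma(1) / gamma(0) = -8.8644 / 10.4904 = -0.8450.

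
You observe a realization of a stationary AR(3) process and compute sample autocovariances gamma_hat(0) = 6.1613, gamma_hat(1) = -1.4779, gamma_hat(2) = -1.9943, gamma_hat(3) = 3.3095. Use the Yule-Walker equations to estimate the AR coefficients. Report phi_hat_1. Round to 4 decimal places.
\hat\phi_{1} = -0.1670

The Yule-Walker equations for an AR(p) process read, in matrix form,
  Gamma_p phi = r_p,   with   (Gamma_p)_{ij} = gamma(|i - j|),
                       (r_p)_i = gamma(i),   i,j = 1..p.
Substitute the sample gammas (Toeplitz matrix and right-hand side of size 3):
  Gamma_p = [[6.1613, -1.4779, -1.9943], [-1.4779, 6.1613, -1.4779], [-1.9943, -1.4779, 6.1613]]
  r_p     = [-1.4779, -1.9943, 3.3095]
Written out (R1..R3):
  (R1) 6.1613 phi_1 - 1.4779 phi_2 - 1.9943 phi_3 = -1.4779
  (R2) -1.4779 phi_1 + 6.1613 phi_2 - 1.4779 phi_3 = -1.9943
  (R3) -1.9943 phi_1 - 1.4779 phi_2 + 6.1613 phi_3 = 3.3095
Gaussian elimination:
  R2 <- R2 - (-1.4779/6.1613) R1 = R2 - (-0.239868) R1:  5.806799 phi_2 - 1.956269 phi_3 = -2.348801
  R3 <- R3 - (-1.9943/6.1613) R1 = R3 - (-0.323682) R1:  -1.956269 phi_2 + 5.515782 phi_3 = 2.831131
  R3 <- R3 - (-1.956269/5.806799) R2 = R3 - (-0.336893) R2:  4.856728 phi_3 = 2.039836
Back-substitution:
  phi_hat_3 = 2.039836 / 4.856728 = 0.420002
  phi_hat_2 = (-2.348801 - (-1.956269)(0.420002)) / 5.806799 = -0.262996
  phi_hat_1 = (-1.4779 - (-1.4779)(-0.262996) - (-1.9943)(0.420002)) / 6.1613 = -0.167006
So phi_hat = [-0.1670, -0.2630, 0.4200].
Therefore phi_hat_1 = -0.1670.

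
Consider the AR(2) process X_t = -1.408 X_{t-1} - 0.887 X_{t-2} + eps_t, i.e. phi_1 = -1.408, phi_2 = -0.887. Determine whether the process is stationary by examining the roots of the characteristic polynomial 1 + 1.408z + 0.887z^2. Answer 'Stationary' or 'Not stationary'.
\text{Stationary}

The AR(p) characteristic polynomial is P(z) = 1 + 1.408z + 0.887z^2.
Stationarity requires all roots to lie outside the unit circle, i.e. |z| > 1 for every root.
Set 1 + (1.408) z + (0.887) z^2 = 0, i.e. a z^2 + b z + c = 0 with a = 0.887, b = 1.408, c = 1.
Discriminant D = b^2 - 4ac = (1.408)^2 - 4*(0.887)*1 = 1.982464 - (3.548) = -1.565536.
D < 0, so the roots are the complex-conjugate pair z = (-b +/- i sqrt(-D)) / (2a) = -0.7937 +/- 0.7053i.
For a conjugate pair |z|^2 = z * conj(z) = (product of roots) = c/a = 1/(0.887) = 1.127396, so |z| = sqrt(1.127396) = 1.0618 for both roots.
Moduli of all roots: 1.0618, 1.0618.
All moduli strictly greater than 1? Yes.
Verdict: Stationary.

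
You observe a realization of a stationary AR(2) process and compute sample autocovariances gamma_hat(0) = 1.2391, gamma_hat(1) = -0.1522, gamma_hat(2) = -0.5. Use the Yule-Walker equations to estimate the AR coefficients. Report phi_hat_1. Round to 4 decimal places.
\hat\phi_{1} = -0.1750

The Yule-Walker equations for an AR(p) process read, in matrix form,
  Gamma_p phi = r_p,   with   (Gamma_p)_{ij} = gamma(|i - j|),
                       (r_p)_i = gamma(i),   i,j = 1..p.
Substitute the sample gammas (Toeplitz matrix and right-hand side of size 2):
  Gamma_p = [[1.2391, -0.1522], [-0.1522, 1.2391]]
  r_p     = [-0.1522, -0.5]
Written out:
  1.2391 phi_1 - 0.1522 phi_2 = -0.1522
  -0.1522 phi_1 + 1.2391 phi_2 = -0.5
Solve by Cramer's rule:
  det = gamma(0)^2 - gamma(1)^2 = (1.2391)^2 - (-0.1522)^2 = 1.53536881 - 0.02316484 = 1.51220397
  phi_hat_1 = [gamma(1) gamma(0) - gamma(1) gamma(2)] / det = [(-0.1522)(1.2391) - (-0.1522)(-0.5)] / 1.51220397 = -0.26469102 / 1.51220397 = -0.175
  phi_hat_2 = [gamma(0) gamma(2) - gamma(1)^2] / det = [(1.2391)(-0.5) - (-0.1522)^2] / 1.51220397 = -0.64271484 / 1.51220397 = -0.425
So phi_hat = [-0.1750, -0.4250].
Therefore phi_hat_1 = -0.1750.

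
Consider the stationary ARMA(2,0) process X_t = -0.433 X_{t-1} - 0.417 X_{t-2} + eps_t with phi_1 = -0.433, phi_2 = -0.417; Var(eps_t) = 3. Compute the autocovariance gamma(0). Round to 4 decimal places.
\gamma(0) = 4.0055

Multiply the model equation by X_{t-k} and take expectations. With theta_0 = psi_0 = 1 and psi_j the MA(infinity) weights, this gives
  gamma(k) - sum_i phi_i gamma(k-i) = c_k,
  c_k = sigma^2 * sum_{j=k..q} theta_j psi_{j-k}   (c_k = 0 for k > q),
using gamma(-m) = gamma(m).
Pure AR (q = 0): c_0 = sigma^2 = 3, c_k = 0 for k >= 1.
Equations for k = 0, 1, 2 (AR order 2, c_2 = 0):
  (E0) gamma(0) = phi_1 gamma(1) + phi_2 gamma(2) + c_0
  (E1) gamma(1) = phi_1 gamma(0) + phi_2 gamma(1) + c_1
  (E2) gamma(2) = phi_1 gamma(1) + phi_2 gamma(0)
From (E1): gamma(1) = A gamma(0) + B with
  A = phi_1 / (1 - phi_2) = -0.433 / 1.417 = -0.305575,   B = c_1 / (1 - phi_2) = 0 / 1.417 = 0.
Insert (E2) into (E0): gamma(0) (1 - phi_2^2) = phi_1 (1 + phi_2) gamma(1) + c_0.
  phi_1 (1 + phi_2) = (-0.433)(0.583) = -0.252439,   1 - phi_2^2 = 0.826111.
Replace gamma(1) by A gamma(0) + B and collect gamma(0):
  gamma(0) [0.826111 - (-0.252439)(-0.305575)] = c_0 = 3
  gamma(0) * 0.748972 = 3
  gamma(0) = 3 / 0.748972 = 4.005491.
Therefore gamma(0) = 4.0055 (to 4 decimal places).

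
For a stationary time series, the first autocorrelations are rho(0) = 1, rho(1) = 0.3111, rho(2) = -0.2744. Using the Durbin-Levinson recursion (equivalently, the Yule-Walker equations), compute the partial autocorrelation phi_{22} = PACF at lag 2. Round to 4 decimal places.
\phi_{22} = -0.4110

The PACF at lag k is phi_{kk}, the last component of the solution
to the Yule-Walker system G_k phi = r_k where
  (G_k)_{ij} = rho(|i - j|), (r_k)_i = rho(i), i,j = 1..k.
Equivalently, Durbin-Levinson gives phi_{kk} iteratively:
  phi_{11} = rho(1)
  phi_{kk} = [rho(k) - sum_{j=1..k-1} phi_{k-1,j} rho(k-j)]
            / [1 - sum_{j=1..k-1} phi_{k-1,j} rho(j)],
  phi_{k,j} = phi_{k-1,j} - phi_{kk} phi_{k-1,k-j},  j = 1..k-1.
Step k = 1:
  phi_11 = rho(1) = 0.3111.
Step k = 2:
  phi_22 = [rho(2) - phi_11 rho(1)] / [1 - phi_11 rho(1)] = [-0.2744 - (0.3111)(0.3111)] / [1 - (0.3111)(0.3111)]
         = -0.37118321 / 0.90321679 = -0.411.
Therefore phi_{22} = -0.4110.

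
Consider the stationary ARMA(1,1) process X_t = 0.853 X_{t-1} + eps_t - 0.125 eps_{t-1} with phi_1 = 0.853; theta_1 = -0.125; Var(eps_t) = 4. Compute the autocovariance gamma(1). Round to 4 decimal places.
\gamma(1) = 9.5506

Multiply the model equation by X_{t-k} and take expectations. With theta_0 = psi_0 = 1 and psi_j the MA(infinity) weights, this gives
  gamma(k) - sum_i phi_i gamma(k-i) = c_k,
  c_k = sigma^2 * sum_{j=k..q} theta_j psi_{j-k}   (c_k = 0 for k > q),
using gamma(-m) = gamma(m).
psi-weights needed (psi_j = theta_j + sum_i phi_i psi_{j-i}):
  psi_1 = theta_1 + phi_1 = -0.125 + (0.853) = 0.728
Right-hand sides:
  c_0 = sigma^2 (1 + theta_1 psi_1) = 4 * (1 + (-0.125)(0.728)) = 4 * 0.909 = 3.636
  c_1 = sigma^2 theta_1 = 4 * (-0.125) = -0.5
  c_2 = 0
Equations for k = 0 and k = 1 (AR order 1):
  gamma(0) = phi_1 gamma(1) + c_0
  gamma(1) = phi_1 gamma(0) + c_1
Substituting the second into the first: gamma(0) (1 - phi_1^2) = c_0 + phi_1 c_1, so
  gamma(0) = (c_0 + phi_1 c_1) / (1 - phi_1^2) = (3.636 + (0.853)(-0.5)) / (1 - (0.853)^2) = 3.2095 / 0.272391 = 11.782695.
  gamma(1) = phi_1 gamma(0) + c_1 = (0.853)(11.782695) + (-0.5) = 9.550639.
Therefore gamma(1) = 9.5506 (to 4 decimal places).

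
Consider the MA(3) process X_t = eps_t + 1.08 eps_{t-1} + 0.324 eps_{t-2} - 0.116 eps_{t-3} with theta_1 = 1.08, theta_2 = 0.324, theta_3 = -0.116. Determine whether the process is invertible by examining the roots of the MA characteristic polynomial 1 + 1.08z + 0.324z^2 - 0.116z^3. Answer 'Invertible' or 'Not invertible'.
\text{Invertible}

The MA(q) characteristic polynomial is P(z) = 1 + 1.08z + 0.324z^2 - 0.116z^3.
Invertibility requires all roots to lie outside the unit circle, i.e. |z| > 1 for every root.
Degree 3: look for a simple real root z0 first, then factor out (1 - z/z0) and solve the remaining quadratic.
Testing z0 = 5: P(5) = 1 + (1.08)(5) + (0.324)(5)^2 + (-0.116)(5)^3
  = 1 + (5.4) + (8.1) + (-14.5) = 0.  So z_0 = 5 is a root, |z_0| = 5.
Divide out the factor (1 - 0.2 z) = (1 - z/z0) (since 1/z0 = 0.2):
  P(z) = (1 - 0.2 z)(1 + (1.28) z + (0.58) z^2)
  [check: z-coef 1.28 - (0.2) = 1.08; z^2-coef 0.58 - (0.2)(1.28) = 0.324; z^3-coef -(0.2)(0.58) = -0.116.]
Remaining roots from the quadratic factor 1 + (1.28) z + (0.58) z^2:
  Set 1 + (1.28) z + (0.58) z^2 = 0, i.e. a z^2 + b z + c = 0 with a = 0.58, b = 1.28, c = 1.
  Discriminant D = b^2 - 4ac = (1.28)^2 - 4*(0.58)*1 = 1.6384 - (2.32) = -0.6816.
  D < 0, so the roots are the complex-conjugate pair z = (-b +/- i sqrt(-D)) / (2a) = -1.1034 +/- 0.7117i.
  For a conjugate pair |z|^2 = z * conj(z) = (product of roots) = c/a = 1/(0.58) = 1.724138, so |z| = sqrt(1.724138) = 1.3131 for both roots.
Moduli of all roots: 5.0000, 1.3131, 1.3131.
All moduli strictly greater than 1? Yes.
Verdict: Invertible.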